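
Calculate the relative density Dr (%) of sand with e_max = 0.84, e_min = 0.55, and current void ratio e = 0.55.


Using Dr = (e_max - e) / (e_max - e_min) * 100
e_max - e = 0.84 - 0.55 = 0.29
e_max - e_min = 0.84 - 0.55 = 0.29
Dr = 0.29 / 0.29 * 100
Dr = 100.0 %


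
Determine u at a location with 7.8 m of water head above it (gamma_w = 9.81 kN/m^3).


Using u = gamma_w * h_w
u = 9.81 * 7.8
u = 76.52 kPa


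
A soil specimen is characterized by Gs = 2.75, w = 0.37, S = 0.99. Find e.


Using the relation e = Gs * w / S
e = 2.75 * 0.37 / 0.99
e = 1.0278


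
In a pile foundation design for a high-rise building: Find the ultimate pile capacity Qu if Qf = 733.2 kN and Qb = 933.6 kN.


Result: 1666.8 kN

Derivation:
Using Qu = Qf + Qb
Qu = 733.2 + 933.6
Qu = 1666.8 kN


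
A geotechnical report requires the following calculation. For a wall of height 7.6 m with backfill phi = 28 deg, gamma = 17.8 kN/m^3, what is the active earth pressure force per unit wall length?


Result: 185.59 kN/m

Derivation:
Compute active earth pressure coefficient:
Ka = tan^2(45 - phi/2) = tan^2(31.0) = 0.361033
Compute active force:
Pa = 0.5 * Ka * gamma * H^2
Pa = 0.5 * 0.361033 * 17.8 * 7.6^2
Pa = 185.59 kN/m


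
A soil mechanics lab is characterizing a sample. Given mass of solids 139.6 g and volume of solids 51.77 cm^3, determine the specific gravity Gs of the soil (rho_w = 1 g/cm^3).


Result: 2.697

Derivation:
Using Gs = m_s / (V_s * rho_w)
Since rho_w = 1 g/cm^3:
Gs = 139.6 / 51.77
Gs = 2.697


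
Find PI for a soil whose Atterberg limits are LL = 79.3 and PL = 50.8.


Using PI = LL - PL
PI = 79.3 - 50.8
PI = 28.5


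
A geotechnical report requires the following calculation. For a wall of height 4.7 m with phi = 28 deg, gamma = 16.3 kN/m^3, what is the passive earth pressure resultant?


Result: 498.66 kN/m

Derivation:
Compute passive earth pressure coefficient:
Kp = tan^2(45 + phi/2) = tan^2(59.0) = 2.769826
Compute passive force:
Pp = 0.5 * Kp * gamma * H^2
Pp = 0.5 * 2.769826 * 16.3 * 4.7^2
Pp = 498.66 kN/m


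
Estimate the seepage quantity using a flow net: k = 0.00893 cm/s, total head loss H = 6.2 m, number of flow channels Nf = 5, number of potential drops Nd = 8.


Result: 0.000346 m^3/s per m

Derivation:
Convert k to m/s for unit consistency with H:
k = 0.00893 cm/s = 0.00893 / 100 m/s = 8.93e-05 m/s
Using q = k * H * Nf / Nd
Nf / Nd = 5 / 8 = 0.625
q = 8.93e-05 * 6.2 * 0.625
q = 0.000346 m^3/s per m


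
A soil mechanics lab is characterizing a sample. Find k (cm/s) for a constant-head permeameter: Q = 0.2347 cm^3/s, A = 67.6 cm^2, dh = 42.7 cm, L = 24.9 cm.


Compute hydraulic gradient:
i = dh / L = 42.7 / 24.9 = 1.71486
Then apply Darcy's law:
k = Q / (A * i)
k = 0.2347 / (67.6 * 1.71486)
k = 0.2347 / 115.924
k = 0.002025 cm/s


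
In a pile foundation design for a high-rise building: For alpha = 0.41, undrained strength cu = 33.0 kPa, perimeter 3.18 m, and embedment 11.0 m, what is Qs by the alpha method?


Using Qs = alpha * cu * perimeter * L
Qs = 0.41 * 33.0 * 3.18 * 11.0
Qs = 473.28 kN


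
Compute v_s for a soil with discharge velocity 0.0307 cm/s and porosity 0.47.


Using v_s = v_d / n
v_s = 0.0307 / 0.47
v_s = 0.06532 cm/s


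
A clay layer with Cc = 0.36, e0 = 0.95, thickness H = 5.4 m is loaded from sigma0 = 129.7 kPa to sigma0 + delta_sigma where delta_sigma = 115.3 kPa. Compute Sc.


Result: 0.2754 m

Derivation:
Using Sc = Cc * H / (1 + e0) * log10((sigma0 + delta_sigma) / sigma0)
Stress ratio = (129.7 + 115.3) / 129.7 = 1.88897
log10(1.88897) = 0.276226
Cc * H / (1 + e0) = 0.36 * 5.4 / (1 + 0.95) = 0.996923
Sc = 0.996923 * 0.276226
Sc = 0.2754 m


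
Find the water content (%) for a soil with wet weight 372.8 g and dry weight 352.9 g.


Using w = (m_wet - m_dry) / m_dry * 100
m_wet - m_dry = 372.8 - 352.9 = 19.9 g
w = 19.9 / 352.9 * 100
w = 5.64 %


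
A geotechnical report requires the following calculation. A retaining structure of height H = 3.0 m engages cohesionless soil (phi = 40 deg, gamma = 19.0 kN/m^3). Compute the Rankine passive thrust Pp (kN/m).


Compute passive earth pressure coefficient:
Kp = tan^2(45 + phi/2) = tan^2(65.0) = 4.59891
Compute passive force:
Pp = 0.5 * Kp * gamma * H^2
Pp = 0.5 * 4.59891 * 19.0 * 3.0^2
Pp = 393.21 kN/m


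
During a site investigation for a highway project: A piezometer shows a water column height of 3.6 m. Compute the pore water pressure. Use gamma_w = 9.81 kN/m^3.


Using u = gamma_w * h_w
u = 9.81 * 3.6
u = 35.32 kPa


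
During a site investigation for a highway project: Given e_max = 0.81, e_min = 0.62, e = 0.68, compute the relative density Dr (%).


Result: 68.42 %

Derivation:
Using Dr = (e_max - e) / (e_max - e_min) * 100
e_max - e = 0.81 - 0.68 = 0.13
e_max - e_min = 0.81 - 0.62 = 0.19
Dr = 0.13 / 0.19 * 100
Dr = 68.42 %


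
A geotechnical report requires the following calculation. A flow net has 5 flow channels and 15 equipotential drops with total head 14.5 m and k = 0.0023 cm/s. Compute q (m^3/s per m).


Convert k to m/s for unit consistency with H:
k = 0.0023 cm/s = 0.0023 / 100 m/s = 2.3e-05 m/s
Using q = k * H * Nf / Nd
Nf / Nd = 5 / 15 = 0.3333
q = 2.3e-05 * 14.5 * 0.3333
q = 0.0001112 m^3/s per m


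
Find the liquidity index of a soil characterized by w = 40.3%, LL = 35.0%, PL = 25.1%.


First compute the plasticity index:
PI = LL - PL = 35.0 - 25.1 = 9.9
Then compute the liquidity index:
LI = (w - PL) / PI
LI = (40.3 - 25.1) / 9.9
LI = 1.535


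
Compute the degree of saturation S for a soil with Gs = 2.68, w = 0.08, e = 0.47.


Using S = Gs * w / e
S = 2.68 * 0.08 / 0.47
S = 0.4562


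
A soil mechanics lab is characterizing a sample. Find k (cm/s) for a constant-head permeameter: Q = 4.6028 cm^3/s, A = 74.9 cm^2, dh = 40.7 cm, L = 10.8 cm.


Compute hydraulic gradient:
i = dh / L = 40.7 / 10.8 = 3.76852
Then apply Darcy's law:
k = Q / (A * i)
k = 4.6028 / (74.9 * 3.76852)
k = 4.6028 / 282.262
k = 0.016307 cm/s


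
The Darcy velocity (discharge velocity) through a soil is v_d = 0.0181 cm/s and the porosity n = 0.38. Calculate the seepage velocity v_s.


Using v_s = v_d / n
v_s = 0.0181 / 0.38
v_s = 0.04763 cm/s


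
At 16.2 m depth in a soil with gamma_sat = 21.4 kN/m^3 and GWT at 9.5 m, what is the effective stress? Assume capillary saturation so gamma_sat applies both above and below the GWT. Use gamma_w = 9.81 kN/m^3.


Result: 280.95 kPa

Derivation:
Total stress = gamma_sat * depth
sigma = 21.4 * 16.2 = 346.68 kPa
Pore water pressure u = gamma_w * (depth - d_wt)
u = 9.81 * (16.2 - 9.5) = 65.727 kPa
Effective stress = sigma - u
sigma' = 346.68 - 65.727 = 280.95 kPa


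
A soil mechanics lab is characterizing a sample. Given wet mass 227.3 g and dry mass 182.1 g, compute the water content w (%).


Using w = (m_wet - m_dry) / m_dry * 100
m_wet - m_dry = 227.3 - 182.1 = 45.2 g
w = 45.2 / 182.1 * 100
w = 24.82 %


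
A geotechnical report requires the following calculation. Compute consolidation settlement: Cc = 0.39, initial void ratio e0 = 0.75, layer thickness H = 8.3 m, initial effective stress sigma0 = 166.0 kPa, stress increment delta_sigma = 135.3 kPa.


Using Sc = Cc * H / (1 + e0) * log10((sigma0 + delta_sigma) / sigma0)
Stress ratio = (166.0 + 135.3) / 166.0 = 1.81506
log10(1.81506) = 0.258891
Cc * H / (1 + e0) = 0.39 * 8.3 / (1 + 0.75) = 1.84971
Sc = 1.84971 * 0.258891
Sc = 0.4789 m


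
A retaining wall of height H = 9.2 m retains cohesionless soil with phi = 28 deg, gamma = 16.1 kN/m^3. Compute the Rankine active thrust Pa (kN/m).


Compute active earth pressure coefficient:
Ka = tan^2(45 - phi/2) = tan^2(31.0) = 0.361033
Compute active force:
Pa = 0.5 * Ka * gamma * H^2
Pa = 0.5 * 0.361033 * 16.1 * 9.2^2
Pa = 245.99 kN/m


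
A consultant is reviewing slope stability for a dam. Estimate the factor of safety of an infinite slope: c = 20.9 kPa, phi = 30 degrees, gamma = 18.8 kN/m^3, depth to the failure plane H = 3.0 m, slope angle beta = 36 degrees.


Using Fs = c / (gamma*H*sin(beta)*cos(beta)) + tan(phi)/tan(beta)
Cohesion contribution = 20.9 / (18.8*3.0*sin(36)*cos(36))
Cohesion contribution = 0.779275
Friction contribution = tan(30)/tan(36) = 0.794654
Fs = 0.779275 + 0.794654
Fs = 1.574


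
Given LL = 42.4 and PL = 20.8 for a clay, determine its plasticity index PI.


Result: 21.6

Derivation:
Using PI = LL - PL
PI = 42.4 - 20.8
PI = 21.6


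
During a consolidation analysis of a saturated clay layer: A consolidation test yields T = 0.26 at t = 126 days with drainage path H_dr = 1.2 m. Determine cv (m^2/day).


Result: 0.00297 m^2/day

Derivation:
Using cv = T * H_dr^2 / t
H_dr^2 = 1.2^2 = 1.44
cv = 0.26 * 1.44 / 126
cv = 0.00297 m^2/day


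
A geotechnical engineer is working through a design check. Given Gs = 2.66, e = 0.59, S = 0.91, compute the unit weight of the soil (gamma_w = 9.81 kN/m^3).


Using gamma = gamma_w * (Gs + S*e) / (1 + e)
Numerator: Gs + S*e = 2.66 + 0.91*0.59 = 3.1969
Denominator: 1 + e = 1 + 0.59 = 1.59
gamma = 9.81 * 3.1969 / 1.59
gamma = 19.724 kN/m^3


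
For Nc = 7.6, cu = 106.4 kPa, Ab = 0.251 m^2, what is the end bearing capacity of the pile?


Using Qb = Nc * cu * Ab
Qb = 7.6 * 106.4 * 0.251
Qb = 202.97 kN


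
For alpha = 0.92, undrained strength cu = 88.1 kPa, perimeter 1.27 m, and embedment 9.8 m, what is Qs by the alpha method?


Using Qs = alpha * cu * perimeter * L
Qs = 0.92 * 88.1 * 1.27 * 9.8
Qs = 1008.77 kN


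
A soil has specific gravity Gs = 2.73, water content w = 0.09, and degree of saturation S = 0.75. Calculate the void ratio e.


Using the relation e = Gs * w / S
e = 2.73 * 0.09 / 0.75
e = 0.3276


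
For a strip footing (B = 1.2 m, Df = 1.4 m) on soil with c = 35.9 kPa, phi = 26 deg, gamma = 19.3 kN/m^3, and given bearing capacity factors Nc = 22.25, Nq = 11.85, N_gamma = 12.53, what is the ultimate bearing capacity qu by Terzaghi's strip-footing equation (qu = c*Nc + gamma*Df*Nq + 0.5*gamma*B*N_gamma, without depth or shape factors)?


Compute qu = c*Nc + gamma*Df*Nq + 0.5*gamma*B*N_gamma
Term 1: 35.9 * 22.25 = 798.775
Term 2: 19.3 * 1.4 * 11.85 = 320.187
Term 3: 0.5 * 19.3 * 1.2 * 12.53 = 145.0974
qu = 798.775 + 320.187 + 145.0974
qu = 1264.06 kPa


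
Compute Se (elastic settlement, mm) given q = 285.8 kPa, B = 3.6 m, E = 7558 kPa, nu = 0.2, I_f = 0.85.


Using Se = q * B * (1 - nu^2) * I_f / E
1 - nu^2 = 1 - 0.2^2 = 0.96
Se = 285.8 * 3.6 * 0.96 * 0.85 / 7558
Se = 0.111083 m
Convert to mm: Se = 0.111083 * 1000 = 111.083 mm


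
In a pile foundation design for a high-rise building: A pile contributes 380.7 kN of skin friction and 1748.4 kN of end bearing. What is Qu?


Result: 2129.1 kN

Derivation:
Using Qu = Qf + Qb
Qu = 380.7 + 1748.4
Qu = 2129.1 kN


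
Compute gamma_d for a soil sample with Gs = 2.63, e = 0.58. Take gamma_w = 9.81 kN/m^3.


Using gamma_d = Gs * gamma_w / (1 + e)
gamma_d = 2.63 * 9.81 / (1 + 0.58)
gamma_d = 2.63 * 9.81 / 1.58
gamma_d = 16.329 kN/m^3


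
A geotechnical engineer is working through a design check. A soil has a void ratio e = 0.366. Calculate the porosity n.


Using the relation n = e / (1 + e)
n = 0.366 / (1 + 0.366)
n = 0.366 / 1.366
n = 0.2679


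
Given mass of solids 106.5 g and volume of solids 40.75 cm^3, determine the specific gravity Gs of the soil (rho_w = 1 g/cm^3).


Result: 2.613

Derivation:
Using Gs = m_s / (V_s * rho_w)
Since rho_w = 1 g/cm^3:
Gs = 106.5 / 40.75
Gs = 2.613


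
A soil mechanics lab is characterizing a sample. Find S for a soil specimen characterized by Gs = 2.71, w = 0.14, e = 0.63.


Using S = Gs * w / e
S = 2.71 * 0.14 / 0.63
S = 0.6022


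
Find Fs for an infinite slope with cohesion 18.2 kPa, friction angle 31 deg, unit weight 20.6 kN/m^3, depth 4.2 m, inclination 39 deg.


Using Fs = c / (gamma*H*sin(beta)*cos(beta)) + tan(phi)/tan(beta)
Cohesion contribution = 18.2 / (20.6*4.2*sin(39)*cos(39))
Cohesion contribution = 0.430111
Friction contribution = tan(31)/tan(39) = 0.742001
Fs = 0.430111 + 0.742001
Fs = 1.172


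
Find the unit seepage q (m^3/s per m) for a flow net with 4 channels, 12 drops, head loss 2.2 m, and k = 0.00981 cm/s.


Result: 7.194e-05 m^3/s per m

Derivation:
Convert k to m/s for unit consistency with H:
k = 0.00981 cm/s = 0.00981 / 100 m/s = 9.81e-05 m/s
Using q = k * H * Nf / Nd
Nf / Nd = 4 / 12 = 0.3333
q = 9.81e-05 * 2.2 * 0.3333
q = 7.194e-05 m^3/s per m


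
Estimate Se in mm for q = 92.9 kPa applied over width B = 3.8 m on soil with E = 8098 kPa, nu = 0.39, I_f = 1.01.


Using Se = q * B * (1 - nu^2) * I_f / E
1 - nu^2 = 1 - 0.39^2 = 0.8479
Se = 92.9 * 3.8 * 0.8479 * 1.01 / 8098
Se = 0.037333 m
Convert to mm: Se = 0.037333 * 1000 = 37.333 mm


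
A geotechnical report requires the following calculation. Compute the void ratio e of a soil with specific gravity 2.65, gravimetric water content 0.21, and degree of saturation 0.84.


Using the relation e = Gs * w / S
e = 2.65 * 0.21 / 0.84
e = 0.6625


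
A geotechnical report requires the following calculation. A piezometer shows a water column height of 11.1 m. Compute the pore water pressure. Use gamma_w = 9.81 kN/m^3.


Using u = gamma_w * h_w
u = 9.81 * 11.1
u = 108.89 kPa


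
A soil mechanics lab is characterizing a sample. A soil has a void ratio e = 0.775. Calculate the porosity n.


Using the relation n = e / (1 + e)
n = 0.775 / (1 + 0.775)
n = 0.775 / 1.775
n = 0.4366


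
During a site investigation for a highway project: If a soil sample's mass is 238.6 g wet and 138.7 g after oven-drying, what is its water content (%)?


Using w = (m_wet - m_dry) / m_dry * 100
m_wet - m_dry = 238.6 - 138.7 = 99.9 g
w = 99.9 / 138.7 * 100
w = 72.03 %


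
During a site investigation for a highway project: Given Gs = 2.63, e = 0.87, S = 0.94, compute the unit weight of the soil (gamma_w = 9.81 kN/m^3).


Result: 18.087 kN/m^3

Derivation:
Using gamma = gamma_w * (Gs + S*e) / (1 + e)
Numerator: Gs + S*e = 2.63 + 0.94*0.87 = 3.4478
Denominator: 1 + e = 1 + 0.87 = 1.87
gamma = 9.81 * 3.4478 / 1.87
gamma = 18.087 kN/m^3


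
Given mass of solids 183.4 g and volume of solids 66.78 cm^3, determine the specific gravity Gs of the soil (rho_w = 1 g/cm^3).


Result: 2.746

Derivation:
Using Gs = m_s / (V_s * rho_w)
Since rho_w = 1 g/cm^3:
Gs = 183.4 / 66.78
Gs = 2.746


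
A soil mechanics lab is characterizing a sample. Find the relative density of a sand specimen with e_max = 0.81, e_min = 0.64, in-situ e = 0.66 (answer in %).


Using Dr = (e_max - e) / (e_max - e_min) * 100
e_max - e = 0.81 - 0.66 = 0.15
e_max - e_min = 0.81 - 0.64 = 0.17
Dr = 0.15 / 0.17 * 100
Dr = 88.24 %


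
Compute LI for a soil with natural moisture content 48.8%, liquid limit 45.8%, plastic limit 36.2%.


Result: 1.312

Derivation:
First compute the plasticity index:
PI = LL - PL = 45.8 - 36.2 = 9.6
Then compute the liquidity index:
LI = (w - PL) / PI
LI = (48.8 - 36.2) / 9.6
LI = 1.312


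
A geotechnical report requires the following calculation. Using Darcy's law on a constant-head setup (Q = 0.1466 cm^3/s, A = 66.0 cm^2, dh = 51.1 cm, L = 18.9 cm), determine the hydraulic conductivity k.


Compute hydraulic gradient:
i = dh / L = 51.1 / 18.9 = 2.7037
Then apply Darcy's law:
k = Q / (A * i)
k = 0.1466 / (66.0 * 2.7037)
k = 0.1466 / 178.444
k = 0.000822 cm/s


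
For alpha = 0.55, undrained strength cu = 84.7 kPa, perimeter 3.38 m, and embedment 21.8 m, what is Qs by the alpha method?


Using Qs = alpha * cu * perimeter * L
Qs = 0.55 * 84.7 * 3.38 * 21.8
Qs = 3432.57 kN


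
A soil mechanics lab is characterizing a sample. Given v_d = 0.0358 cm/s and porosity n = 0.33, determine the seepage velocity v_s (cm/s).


Result: 0.10848 cm/s

Derivation:
Using v_s = v_d / n
v_s = 0.0358 / 0.33
v_s = 0.10848 cm/s


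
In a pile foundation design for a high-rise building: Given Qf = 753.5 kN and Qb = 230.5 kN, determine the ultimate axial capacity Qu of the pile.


Using Qu = Qf + Qb
Qu = 753.5 + 230.5
Qu = 984.0 kN


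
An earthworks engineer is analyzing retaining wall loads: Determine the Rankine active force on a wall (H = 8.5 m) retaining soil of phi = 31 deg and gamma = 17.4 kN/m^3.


Compute active earth pressure coefficient:
Ka = tan^2(45 - phi/2) = tan^2(29.5) = 0.320099
Compute active force:
Pa = 0.5 * Ka * gamma * H^2
Pa = 0.5 * 0.320099 * 17.4 * 8.5^2
Pa = 201.21 kN/m


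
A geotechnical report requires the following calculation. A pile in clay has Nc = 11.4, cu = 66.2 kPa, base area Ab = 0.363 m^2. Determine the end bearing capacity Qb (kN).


Result: 273.95 kN

Derivation:
Using Qb = Nc * cu * Ab
Qb = 11.4 * 66.2 * 0.363
Qb = 273.95 kN


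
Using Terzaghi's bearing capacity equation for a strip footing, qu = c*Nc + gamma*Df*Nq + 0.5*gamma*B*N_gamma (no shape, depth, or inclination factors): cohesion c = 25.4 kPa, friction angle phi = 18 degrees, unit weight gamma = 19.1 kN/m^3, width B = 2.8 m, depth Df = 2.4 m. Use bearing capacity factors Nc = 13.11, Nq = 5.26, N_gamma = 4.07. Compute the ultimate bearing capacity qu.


Compute qu = c*Nc + gamma*Df*Nq + 0.5*gamma*B*N_gamma
Term 1: 25.4 * 13.11 = 332.994
Term 2: 19.1 * 2.4 * 5.26 = 241.1184
Term 3: 0.5 * 19.1 * 2.8 * 4.07 = 108.8318
qu = 332.994 + 241.1184 + 108.8318
qu = 682.94 kPa


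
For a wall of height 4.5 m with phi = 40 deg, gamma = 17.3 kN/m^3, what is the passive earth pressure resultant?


Compute passive earth pressure coefficient:
Kp = tan^2(45 + phi/2) = tan^2(65.0) = 4.59891
Compute passive force:
Pp = 0.5 * Kp * gamma * H^2
Pp = 0.5 * 4.59891 * 17.3 * 4.5^2
Pp = 805.56 kN/m


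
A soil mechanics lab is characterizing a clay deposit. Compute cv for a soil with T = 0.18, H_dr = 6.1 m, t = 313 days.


Using cv = T * H_dr^2 / t
H_dr^2 = 6.1^2 = 37.21
cv = 0.18 * 37.21 / 313
cv = 0.0214 m^2/day


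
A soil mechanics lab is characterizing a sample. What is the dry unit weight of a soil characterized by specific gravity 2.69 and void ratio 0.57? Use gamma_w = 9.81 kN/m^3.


Using gamma_d = Gs * gamma_w / (1 + e)
gamma_d = 2.69 * 9.81 / (1 + 0.57)
gamma_d = 2.69 * 9.81 / 1.57
gamma_d = 16.808 kN/m^3


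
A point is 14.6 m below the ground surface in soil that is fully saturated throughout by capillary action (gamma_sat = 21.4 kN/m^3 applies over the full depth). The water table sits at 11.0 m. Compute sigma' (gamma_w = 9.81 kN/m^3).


Total stress = gamma_sat * depth
sigma = 21.4 * 14.6 = 312.44 kPa
Pore water pressure u = gamma_w * (depth - d_wt)
u = 9.81 * (14.6 - 11.0) = 35.316 kPa
Effective stress = sigma - u
sigma' = 312.44 - 35.316 = 277.12 kPa


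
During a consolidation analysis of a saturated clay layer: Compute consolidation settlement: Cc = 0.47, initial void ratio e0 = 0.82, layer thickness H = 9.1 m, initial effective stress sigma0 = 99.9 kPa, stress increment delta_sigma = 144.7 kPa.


Result: 0.9139 m

Derivation:
Using Sc = Cc * H / (1 + e0) * log10((sigma0 + delta_sigma) / sigma0)
Stress ratio = (99.9 + 144.7) / 99.9 = 2.44845
log10(2.44845) = 0.388891
Cc * H / (1 + e0) = 0.47 * 9.1 / (1 + 0.82) = 2.35
Sc = 2.35 * 0.388891
Sc = 0.9139 m


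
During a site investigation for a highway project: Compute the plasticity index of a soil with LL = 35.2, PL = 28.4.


Using PI = LL - PL
PI = 35.2 - 28.4
PI = 6.8


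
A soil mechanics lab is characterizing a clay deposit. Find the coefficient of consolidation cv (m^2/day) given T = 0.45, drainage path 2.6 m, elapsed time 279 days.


Using cv = T * H_dr^2 / t
H_dr^2 = 2.6^2 = 6.76
cv = 0.45 * 6.76 / 279
cv = 0.0109 m^2/day


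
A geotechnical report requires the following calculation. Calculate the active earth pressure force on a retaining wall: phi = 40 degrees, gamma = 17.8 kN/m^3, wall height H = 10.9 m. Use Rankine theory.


Compute active earth pressure coefficient:
Ka = tan^2(45 - phi/2) = tan^2(25.0) = 0.217443
Compute active force:
Pa = 0.5 * Ka * gamma * H^2
Pa = 0.5 * 0.217443 * 17.8 * 10.9^2
Pa = 229.93 kN/m


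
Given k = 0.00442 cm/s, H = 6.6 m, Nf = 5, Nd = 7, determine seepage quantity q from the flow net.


Convert k to m/s for unit consistency with H:
k = 0.00442 cm/s = 0.00442 / 100 m/s = 4.42e-05 m/s
Using q = k * H * Nf / Nd
Nf / Nd = 5 / 7 = 0.7143
q = 4.42e-05 * 6.6 * 0.7143
q = 0.0002084 m^3/s per m


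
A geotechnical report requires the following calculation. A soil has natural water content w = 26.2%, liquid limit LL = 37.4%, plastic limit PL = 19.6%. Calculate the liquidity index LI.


First compute the plasticity index:
PI = LL - PL = 37.4 - 19.6 = 17.8
Then compute the liquidity index:
LI = (w - PL) / PI
LI = (26.2 - 19.6) / 17.8
LI = 0.371


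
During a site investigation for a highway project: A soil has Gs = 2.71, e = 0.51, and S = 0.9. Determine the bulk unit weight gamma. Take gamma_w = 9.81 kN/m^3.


Result: 20.588 kN/m^3

Derivation:
Using gamma = gamma_w * (Gs + S*e) / (1 + e)
Numerator: Gs + S*e = 2.71 + 0.9*0.51 = 3.169
Denominator: 1 + e = 1 + 0.51 = 1.51
gamma = 9.81 * 3.169 / 1.51
gamma = 20.588 kN/m^3


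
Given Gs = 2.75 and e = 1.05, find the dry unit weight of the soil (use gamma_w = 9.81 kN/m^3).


Using gamma_d = Gs * gamma_w / (1 + e)
gamma_d = 2.75 * 9.81 / (1 + 1.05)
gamma_d = 2.75 * 9.81 / 2.05
gamma_d = 13.16 kN/m^3


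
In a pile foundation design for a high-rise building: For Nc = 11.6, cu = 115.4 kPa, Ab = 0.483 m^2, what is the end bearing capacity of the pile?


Using Qb = Nc * cu * Ab
Qb = 11.6 * 115.4 * 0.483
Qb = 646.56 kN


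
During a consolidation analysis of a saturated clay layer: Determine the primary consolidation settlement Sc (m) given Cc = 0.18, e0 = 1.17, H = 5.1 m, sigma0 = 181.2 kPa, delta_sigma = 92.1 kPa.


Using Sc = Cc * H / (1 + e0) * log10((sigma0 + delta_sigma) / sigma0)
Stress ratio = (181.2 + 92.1) / 181.2 = 1.50828
log10(1.50828) = 0.178481
Cc * H / (1 + e0) = 0.18 * 5.1 / (1 + 1.17) = 0.423041
Sc = 0.423041 * 0.178481
Sc = 0.0755 m


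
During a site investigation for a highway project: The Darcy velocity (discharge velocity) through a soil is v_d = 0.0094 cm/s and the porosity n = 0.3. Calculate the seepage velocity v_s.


Using v_s = v_d / n
v_s = 0.0094 / 0.3
v_s = 0.03133 cm/s


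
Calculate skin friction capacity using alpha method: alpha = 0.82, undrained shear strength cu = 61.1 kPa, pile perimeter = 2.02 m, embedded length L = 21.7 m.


Using Qs = alpha * cu * perimeter * L
Qs = 0.82 * 61.1 * 2.02 * 21.7
Qs = 2196.17 kN


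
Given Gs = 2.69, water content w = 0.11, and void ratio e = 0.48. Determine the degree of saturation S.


Using S = Gs * w / e
S = 2.69 * 0.11 / 0.48
S = 0.6165


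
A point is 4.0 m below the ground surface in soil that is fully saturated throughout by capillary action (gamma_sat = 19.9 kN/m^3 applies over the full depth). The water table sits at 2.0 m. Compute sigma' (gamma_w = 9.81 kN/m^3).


Total stress = gamma_sat * depth
sigma = 19.9 * 4.0 = 79.6 kPa
Pore water pressure u = gamma_w * (depth - d_wt)
u = 9.81 * (4.0 - 2.0) = 19.62 kPa
Effective stress = sigma - u
sigma' = 79.6 - 19.62 = 59.98 kPa


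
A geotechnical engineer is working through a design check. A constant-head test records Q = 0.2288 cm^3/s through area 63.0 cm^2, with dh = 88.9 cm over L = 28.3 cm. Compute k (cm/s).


Compute hydraulic gradient:
i = dh / L = 88.9 / 28.3 = 3.14134
Then apply Darcy's law:
k = Q / (A * i)
k = 0.2288 / (63.0 * 3.14134)
k = 0.2288 / 197.905
k = 0.001156 cm/s


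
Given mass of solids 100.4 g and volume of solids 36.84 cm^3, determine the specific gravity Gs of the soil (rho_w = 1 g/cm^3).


Using Gs = m_s / (V_s * rho_w)
Since rho_w = 1 g/cm^3:
Gs = 100.4 / 36.84
Gs = 2.725


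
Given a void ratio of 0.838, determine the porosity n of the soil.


Result: 0.4559

Derivation:
Using the relation n = e / (1 + e)
n = 0.838 / (1 + 0.838)
n = 0.838 / 1.838
n = 0.4559


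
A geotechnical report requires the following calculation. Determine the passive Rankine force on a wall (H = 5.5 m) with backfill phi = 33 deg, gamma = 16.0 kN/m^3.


Compute passive earth pressure coefficient:
Kp = tan^2(45 + phi/2) = tan^2(61.5) = 3.39212
Compute passive force:
Pp = 0.5 * Kp * gamma * H^2
Pp = 0.5 * 3.39212 * 16.0 * 5.5^2
Pp = 820.89 kN/m


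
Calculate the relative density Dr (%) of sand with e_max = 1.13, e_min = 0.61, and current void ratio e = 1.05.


Using Dr = (e_max - e) / (e_max - e_min) * 100
e_max - e = 1.13 - 1.05 = 0.08
e_max - e_min = 1.13 - 0.61 = 0.52
Dr = 0.08 / 0.52 * 100
Dr = 15.38 %


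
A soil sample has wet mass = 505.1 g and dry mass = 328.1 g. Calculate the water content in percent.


Using w = (m_wet - m_dry) / m_dry * 100
m_wet - m_dry = 505.1 - 328.1 = 177.0 g
w = 177.0 / 328.1 * 100
w = 53.95 %


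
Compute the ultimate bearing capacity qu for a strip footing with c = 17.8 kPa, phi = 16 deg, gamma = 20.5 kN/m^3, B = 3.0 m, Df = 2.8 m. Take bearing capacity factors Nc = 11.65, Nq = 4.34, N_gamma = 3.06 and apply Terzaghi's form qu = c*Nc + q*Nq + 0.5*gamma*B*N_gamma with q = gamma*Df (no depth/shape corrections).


Result: 550.58 kPa

Derivation:
Compute qu = c*Nc + gamma*Df*Nq + 0.5*gamma*B*N_gamma
Term 1: 17.8 * 11.65 = 207.37
Term 2: 20.5 * 2.8 * 4.34 = 249.116
Term 3: 0.5 * 20.5 * 3.0 * 3.06 = 94.095
qu = 207.37 + 249.116 + 94.095
qu = 550.58 kPa


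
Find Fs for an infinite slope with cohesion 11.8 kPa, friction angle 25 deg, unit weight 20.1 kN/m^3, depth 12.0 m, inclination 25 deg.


Result: 1.128

Derivation:
Using Fs = c / (gamma*H*sin(beta)*cos(beta)) + tan(phi)/tan(beta)
Cohesion contribution = 11.8 / (20.1*12.0*sin(25)*cos(25))
Cohesion contribution = 0.127726
Friction contribution = tan(25)/tan(25) = 1
Fs = 0.127726 + 1
Fs = 1.128


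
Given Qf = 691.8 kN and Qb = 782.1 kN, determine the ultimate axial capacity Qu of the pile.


Using Qu = Qf + Qb
Qu = 691.8 + 782.1
Qu = 1473.9 kN


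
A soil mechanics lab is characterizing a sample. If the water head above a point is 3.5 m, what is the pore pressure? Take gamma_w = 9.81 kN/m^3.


Using u = gamma_w * h_w
u = 9.81 * 3.5
u = 34.34 kPa


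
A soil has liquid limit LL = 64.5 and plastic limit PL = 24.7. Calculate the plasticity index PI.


Using PI = LL - PL
PI = 64.5 - 24.7
PI = 39.8


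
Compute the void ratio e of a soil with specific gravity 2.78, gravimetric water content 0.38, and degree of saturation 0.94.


Result: 1.1238

Derivation:
Using the relation e = Gs * w / S
e = 2.78 * 0.38 / 0.94
e = 1.1238


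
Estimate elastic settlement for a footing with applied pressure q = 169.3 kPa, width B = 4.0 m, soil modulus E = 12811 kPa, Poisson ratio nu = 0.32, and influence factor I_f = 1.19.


Result: 56.463 mm

Derivation:
Using Se = q * B * (1 - nu^2) * I_f / E
1 - nu^2 = 1 - 0.32^2 = 0.8976
Se = 169.3 * 4.0 * 0.8976 * 1.19 / 12811
Se = 0.056463 m
Convert to mm: Se = 0.056463 * 1000 = 56.463 mm


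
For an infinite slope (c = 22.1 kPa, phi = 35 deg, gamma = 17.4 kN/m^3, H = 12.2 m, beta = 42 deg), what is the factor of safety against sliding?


Using Fs = c / (gamma*H*sin(beta)*cos(beta)) + tan(phi)/tan(beta)
Cohesion contribution = 22.1 / (17.4*12.2*sin(42)*cos(42))
Cohesion contribution = 0.209362
Friction contribution = tan(35)/tan(42) = 0.777659
Fs = 0.209362 + 0.777659
Fs = 0.987


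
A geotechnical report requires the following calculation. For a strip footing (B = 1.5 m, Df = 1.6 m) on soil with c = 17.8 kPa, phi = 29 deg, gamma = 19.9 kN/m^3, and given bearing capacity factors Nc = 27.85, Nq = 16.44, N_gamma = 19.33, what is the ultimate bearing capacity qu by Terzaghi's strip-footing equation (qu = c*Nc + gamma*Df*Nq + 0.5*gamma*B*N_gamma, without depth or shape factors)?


Result: 1307.68 kPa

Derivation:
Compute qu = c*Nc + gamma*Df*Nq + 0.5*gamma*B*N_gamma
Term 1: 17.8 * 27.85 = 495.73
Term 2: 19.9 * 1.6 * 16.44 = 523.4496
Term 3: 0.5 * 19.9 * 1.5 * 19.33 = 288.50025
qu = 495.73 + 523.4496 + 288.50025
qu = 1307.68 kPa


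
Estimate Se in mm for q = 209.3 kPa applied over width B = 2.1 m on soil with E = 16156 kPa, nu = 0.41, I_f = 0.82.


Using Se = q * B * (1 - nu^2) * I_f / E
1 - nu^2 = 1 - 0.41^2 = 0.8319
Se = 209.3 * 2.1 * 0.8319 * 0.82 / 16156
Se = 0.018558 m
Convert to mm: Se = 0.018558 * 1000 = 18.558 mm


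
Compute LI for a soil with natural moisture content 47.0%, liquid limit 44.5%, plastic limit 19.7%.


First compute the plasticity index:
PI = LL - PL = 44.5 - 19.7 = 24.8
Then compute the liquidity index:
LI = (w - PL) / PI
LI = (47.0 - 19.7) / 24.8
LI = 1.101


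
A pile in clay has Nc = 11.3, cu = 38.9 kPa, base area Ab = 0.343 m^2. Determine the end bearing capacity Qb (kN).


Result: 150.77 kN

Derivation:
Using Qb = Nc * cu * Ab
Qb = 11.3 * 38.9 * 0.343
Qb = 150.77 kN


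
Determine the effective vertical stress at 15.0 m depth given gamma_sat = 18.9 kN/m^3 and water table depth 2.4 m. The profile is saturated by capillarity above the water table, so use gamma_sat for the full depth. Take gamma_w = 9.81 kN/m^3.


Total stress = gamma_sat * depth
sigma = 18.9 * 15.0 = 283.5 kPa
Pore water pressure u = gamma_w * (depth - d_wt)
u = 9.81 * (15.0 - 2.4) = 123.606 kPa
Effective stress = sigma - u
sigma' = 283.5 - 123.606 = 159.89 kPa


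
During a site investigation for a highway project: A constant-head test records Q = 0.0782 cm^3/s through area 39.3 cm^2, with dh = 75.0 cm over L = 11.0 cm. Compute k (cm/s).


Result: 0.000292 cm/s

Derivation:
Compute hydraulic gradient:
i = dh / L = 75.0 / 11.0 = 6.81818
Then apply Darcy's law:
k = Q / (A * i)
k = 0.0782 / (39.3 * 6.81818)
k = 0.0782 / 267.955
k = 0.000292 cm/s


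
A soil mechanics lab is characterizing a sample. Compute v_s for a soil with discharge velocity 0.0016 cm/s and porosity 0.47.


Result: 0.0034 cm/s

Derivation:
Using v_s = v_d / n
v_s = 0.0016 / 0.47
v_s = 0.0034 cm/s


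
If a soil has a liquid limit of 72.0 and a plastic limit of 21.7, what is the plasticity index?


Result: 50.3

Derivation:
Using PI = LL - PL
PI = 72.0 - 21.7
PI = 50.3


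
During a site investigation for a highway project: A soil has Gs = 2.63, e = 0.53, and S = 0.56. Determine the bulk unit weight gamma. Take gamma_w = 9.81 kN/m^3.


Result: 18.766 kN/m^3

Derivation:
Using gamma = gamma_w * (Gs + S*e) / (1 + e)
Numerator: Gs + S*e = 2.63 + 0.56*0.53 = 2.9268
Denominator: 1 + e = 1 + 0.53 = 1.53
gamma = 9.81 * 2.9268 / 1.53
gamma = 18.766 kN/m^3


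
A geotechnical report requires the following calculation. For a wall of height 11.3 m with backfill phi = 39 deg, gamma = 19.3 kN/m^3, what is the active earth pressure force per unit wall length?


Compute active earth pressure coefficient:
Ka = tan^2(45 - phi/2) = tan^2(25.5) = 0.227506
Compute active force:
Pa = 0.5 * Ka * gamma * H^2
Pa = 0.5 * 0.227506 * 19.3 * 11.3^2
Pa = 280.33 kN/m


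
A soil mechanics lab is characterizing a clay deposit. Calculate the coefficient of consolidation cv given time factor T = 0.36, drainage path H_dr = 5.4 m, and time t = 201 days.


Result: 0.05223 m^2/day

Derivation:
Using cv = T * H_dr^2 / t
H_dr^2 = 5.4^2 = 29.16
cv = 0.36 * 29.16 / 201
cv = 0.05223 m^2/day


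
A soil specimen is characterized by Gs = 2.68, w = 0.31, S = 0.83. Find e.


Using the relation e = Gs * w / S
e = 2.68 * 0.31 / 0.83
e = 1.001


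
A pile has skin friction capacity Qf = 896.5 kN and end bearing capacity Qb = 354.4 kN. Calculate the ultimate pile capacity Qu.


Result: 1250.9 kN

Derivation:
Using Qu = Qf + Qb
Qu = 896.5 + 354.4
Qu = 1250.9 kN


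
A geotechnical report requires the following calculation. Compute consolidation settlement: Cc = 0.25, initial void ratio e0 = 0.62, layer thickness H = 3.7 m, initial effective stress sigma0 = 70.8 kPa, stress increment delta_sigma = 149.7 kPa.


Using Sc = Cc * H / (1 + e0) * log10((sigma0 + delta_sigma) / sigma0)
Stress ratio = (70.8 + 149.7) / 70.8 = 3.11441
log10(3.11441) = 0.493375
Cc * H / (1 + e0) = 0.25 * 3.7 / (1 + 0.62) = 0.570988
Sc = 0.570988 * 0.493375
Sc = 0.2817 m


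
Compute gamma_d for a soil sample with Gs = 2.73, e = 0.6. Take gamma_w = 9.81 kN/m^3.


Using gamma_d = Gs * gamma_w / (1 + e)
gamma_d = 2.73 * 9.81 / (1 + 0.6)
gamma_d = 2.73 * 9.81 / 1.6
gamma_d = 16.738 kN/m^3


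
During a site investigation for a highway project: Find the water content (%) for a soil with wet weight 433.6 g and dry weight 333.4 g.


Using w = (m_wet - m_dry) / m_dry * 100
m_wet - m_dry = 433.6 - 333.4 = 100.2 g
w = 100.2 / 333.4 * 100
w = 30.05 %


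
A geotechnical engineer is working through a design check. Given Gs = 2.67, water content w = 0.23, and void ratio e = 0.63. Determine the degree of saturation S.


Result: 0.9748

Derivation:
Using S = Gs * w / e
S = 2.67 * 0.23 / 0.63
S = 0.9748


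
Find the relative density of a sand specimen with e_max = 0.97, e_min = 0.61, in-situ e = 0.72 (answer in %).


Using Dr = (e_max - e) / (e_max - e_min) * 100
e_max - e = 0.97 - 0.72 = 0.25
e_max - e_min = 0.97 - 0.61 = 0.36
Dr = 0.25 / 0.36 * 100
Dr = 69.44 %


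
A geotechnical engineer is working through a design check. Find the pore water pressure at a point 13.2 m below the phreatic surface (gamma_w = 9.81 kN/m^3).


Using u = gamma_w * h_w
u = 9.81 * 13.2
u = 129.49 kPa


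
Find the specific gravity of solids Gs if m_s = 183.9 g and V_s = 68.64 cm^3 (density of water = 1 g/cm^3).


Using Gs = m_s / (V_s * rho_w)
Since rho_w = 1 g/cm^3:
Gs = 183.9 / 68.64
Gs = 2.679


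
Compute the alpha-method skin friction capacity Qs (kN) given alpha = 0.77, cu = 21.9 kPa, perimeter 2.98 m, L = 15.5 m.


Using Qs = alpha * cu * perimeter * L
Qs = 0.77 * 21.9 * 2.98 * 15.5
Qs = 778.9 kN


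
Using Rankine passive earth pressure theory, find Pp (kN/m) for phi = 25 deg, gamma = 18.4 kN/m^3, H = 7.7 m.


Result: 1343.99 kN/m

Derivation:
Compute passive earth pressure coefficient:
Kp = tan^2(45 + phi/2) = tan^2(57.5) = 2.463913
Compute passive force:
Pp = 0.5 * Kp * gamma * H^2
Pp = 0.5 * 2.463913 * 18.4 * 7.7^2
Pp = 1343.99 kN/m


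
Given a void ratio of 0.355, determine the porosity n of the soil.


Using the relation n = e / (1 + e)
n = 0.355 / (1 + 0.355)
n = 0.355 / 1.355
n = 0.262


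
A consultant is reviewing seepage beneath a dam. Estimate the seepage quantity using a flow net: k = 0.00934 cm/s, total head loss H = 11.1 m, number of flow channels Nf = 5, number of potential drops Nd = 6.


Convert k to m/s for unit consistency with H:
k = 0.00934 cm/s = 0.00934 / 100 m/s = 9.34e-05 m/s
Using q = k * H * Nf / Nd
Nf / Nd = 5 / 6 = 0.8333
q = 9.34e-05 * 11.1 * 0.8333
q = 0.0008639 m^3/s per m


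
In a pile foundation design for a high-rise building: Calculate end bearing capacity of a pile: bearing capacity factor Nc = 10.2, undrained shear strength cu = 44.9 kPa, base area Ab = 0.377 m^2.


Using Qb = Nc * cu * Ab
Qb = 10.2 * 44.9 * 0.377
Qb = 172.66 kN


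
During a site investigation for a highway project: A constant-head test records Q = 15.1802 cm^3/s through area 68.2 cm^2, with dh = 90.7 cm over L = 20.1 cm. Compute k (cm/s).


Compute hydraulic gradient:
i = dh / L = 90.7 / 20.1 = 4.51244
Then apply Darcy's law:
k = Q / (A * i)
k = 15.1802 / (68.2 * 4.51244)
k = 15.1802 / 307.748
k = 0.049327 cm/s


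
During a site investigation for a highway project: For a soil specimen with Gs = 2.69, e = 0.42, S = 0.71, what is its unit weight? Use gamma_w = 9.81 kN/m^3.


Using gamma = gamma_w * (Gs + S*e) / (1 + e)
Numerator: Gs + S*e = 2.69 + 0.71*0.42 = 2.9882
Denominator: 1 + e = 1 + 0.42 = 1.42
gamma = 9.81 * 2.9882 / 1.42
gamma = 20.644 kN/m^3


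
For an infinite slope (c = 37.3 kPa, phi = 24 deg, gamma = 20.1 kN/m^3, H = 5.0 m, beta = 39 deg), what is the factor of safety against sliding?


Using Fs = c / (gamma*H*sin(beta)*cos(beta)) + tan(phi)/tan(beta)
Cohesion contribution = 37.3 / (20.1*5.0*sin(39)*cos(39))
Cohesion contribution = 0.758872
Friction contribution = tan(24)/tan(39) = 0.549812
Fs = 0.758872 + 0.549812
Fs = 1.309


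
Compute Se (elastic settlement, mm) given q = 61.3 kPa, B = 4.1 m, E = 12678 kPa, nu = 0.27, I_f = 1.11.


Result: 20.401 mm

Derivation:
Using Se = q * B * (1 - nu^2) * I_f / E
1 - nu^2 = 1 - 0.27^2 = 0.9271
Se = 61.3 * 4.1 * 0.9271 * 1.11 / 12678
Se = 0.020401 m
Convert to mm: Se = 0.020401 * 1000 = 20.401 mm


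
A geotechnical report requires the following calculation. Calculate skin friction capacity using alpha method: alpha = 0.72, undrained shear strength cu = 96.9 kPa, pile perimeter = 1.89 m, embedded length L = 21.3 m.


Using Qs = alpha * cu * perimeter * L
Qs = 0.72 * 96.9 * 1.89 * 21.3
Qs = 2808.65 kN


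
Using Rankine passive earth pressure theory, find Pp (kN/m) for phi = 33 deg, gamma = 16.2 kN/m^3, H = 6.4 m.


Compute passive earth pressure coefficient:
Kp = tan^2(45 + phi/2) = tan^2(61.5) = 3.39212
Compute passive force:
Pp = 0.5 * Kp * gamma * H^2
Pp = 0.5 * 3.39212 * 16.2 * 6.4^2
Pp = 1125.42 kN/m


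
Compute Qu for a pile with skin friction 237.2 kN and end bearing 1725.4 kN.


Result: 1962.6 kN

Derivation:
Using Qu = Qf + Qb
Qu = 237.2 + 1725.4
Qu = 1962.6 kN


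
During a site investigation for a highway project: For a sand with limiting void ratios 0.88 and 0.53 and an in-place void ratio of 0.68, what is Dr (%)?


Using Dr = (e_max - e) / (e_max - e_min) * 100
e_max - e = 0.88 - 0.68 = 0.2
e_max - e_min = 0.88 - 0.53 = 0.35
Dr = 0.2 / 0.35 * 100
Dr = 57.14 %


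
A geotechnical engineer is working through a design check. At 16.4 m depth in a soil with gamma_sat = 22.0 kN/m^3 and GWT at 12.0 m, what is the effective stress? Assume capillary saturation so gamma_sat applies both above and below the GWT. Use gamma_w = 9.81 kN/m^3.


Total stress = gamma_sat * depth
sigma = 22.0 * 16.4 = 360.8 kPa
Pore water pressure u = gamma_w * (depth - d_wt)
u = 9.81 * (16.4 - 12.0) = 43.164 kPa
Effective stress = sigma - u
sigma' = 360.8 - 43.164 = 317.64 kPa


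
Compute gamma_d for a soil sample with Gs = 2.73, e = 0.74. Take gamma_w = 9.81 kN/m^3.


Result: 15.392 kN/m^3

Derivation:
Using gamma_d = Gs * gamma_w / (1 + e)
gamma_d = 2.73 * 9.81 / (1 + 0.74)
gamma_d = 2.73 * 9.81 / 1.74
gamma_d = 15.392 kN/m^3


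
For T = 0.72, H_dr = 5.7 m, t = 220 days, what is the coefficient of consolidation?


Result: 0.10633 m^2/day

Derivation:
Using cv = T * H_dr^2 / t
H_dr^2 = 5.7^2 = 32.49
cv = 0.72 * 32.49 / 220
cv = 0.10633 m^2/day


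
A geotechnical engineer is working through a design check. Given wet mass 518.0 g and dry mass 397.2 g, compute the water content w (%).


Result: 30.41 %

Derivation:
Using w = (m_wet - m_dry) / m_dry * 100
m_wet - m_dry = 518.0 - 397.2 = 120.8 g
w = 120.8 / 397.2 * 100
w = 30.41 %


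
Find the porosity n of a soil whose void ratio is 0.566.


Result: 0.3614

Derivation:
Using the relation n = e / (1 + e)
n = 0.566 / (1 + 0.566)
n = 0.566 / 1.566
n = 0.3614


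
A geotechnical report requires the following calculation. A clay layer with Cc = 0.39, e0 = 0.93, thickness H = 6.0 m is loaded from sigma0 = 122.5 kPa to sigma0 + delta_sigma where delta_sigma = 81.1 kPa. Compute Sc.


Using Sc = Cc * H / (1 + e0) * log10((sigma0 + delta_sigma) / sigma0)
Stress ratio = (122.5 + 81.1) / 122.5 = 1.66204
log10(1.66204) = 0.220642
Cc * H / (1 + e0) = 0.39 * 6.0 / (1 + 0.93) = 1.21244
Sc = 1.21244 * 0.220642
Sc = 0.2675 m


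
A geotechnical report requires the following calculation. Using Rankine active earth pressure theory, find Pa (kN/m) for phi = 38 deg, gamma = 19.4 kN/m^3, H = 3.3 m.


Compute active earth pressure coefficient:
Ka = tan^2(45 - phi/2) = tan^2(26.0) = 0.237883
Compute active force:
Pa = 0.5 * Ka * gamma * H^2
Pa = 0.5 * 0.237883 * 19.4 * 3.3^2
Pa = 25.13 kN/m


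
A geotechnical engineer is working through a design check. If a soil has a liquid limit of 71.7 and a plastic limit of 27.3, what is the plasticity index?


Using PI = LL - PL
PI = 71.7 - 27.3
PI = 44.4
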